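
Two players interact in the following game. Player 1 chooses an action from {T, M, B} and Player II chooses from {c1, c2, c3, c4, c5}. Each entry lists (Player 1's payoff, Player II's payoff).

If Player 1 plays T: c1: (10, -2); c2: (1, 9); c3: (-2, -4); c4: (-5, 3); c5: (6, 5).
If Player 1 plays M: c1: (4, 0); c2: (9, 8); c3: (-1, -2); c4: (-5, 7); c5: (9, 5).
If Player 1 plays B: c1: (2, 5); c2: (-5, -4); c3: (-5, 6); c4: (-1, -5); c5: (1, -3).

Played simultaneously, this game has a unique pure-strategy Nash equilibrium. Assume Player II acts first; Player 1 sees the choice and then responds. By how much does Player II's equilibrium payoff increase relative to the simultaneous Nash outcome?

Player 1 best-responds to each possible Player II move:
- c1: Player 1 compares 10, 4, 2 and picks T; Player II would get -2.
- c2: Player 1 compares 1, 9, -5 and picks M; Player II would get 8.
- c3: Player 1 compares -2, -1, -5 and picks M; Player II would get -2.
- c4: Player 1 compares -5, -5, -1 and picks B; Player II would get -5.
- c5: Player 1 compares 6, 9, 1 and picks M; Player II would get 5.
Among -2, 8, -2, -5, 5, the best is 8 at c2. Subgame-perfect outcome: (M, c2) with payoffs (9, 8).
For the simultaneous game, intersect best replies.
Player 1's best replies: c1→T; c2→M; c3→M; c4→B; c5→M.
Player II's best replies: T→c2; M→c2; B→c3.
The unique mutual best reply is (M, c2), giving (9, 8).
Player II's commitment gain: 8 − 8 = 0.

0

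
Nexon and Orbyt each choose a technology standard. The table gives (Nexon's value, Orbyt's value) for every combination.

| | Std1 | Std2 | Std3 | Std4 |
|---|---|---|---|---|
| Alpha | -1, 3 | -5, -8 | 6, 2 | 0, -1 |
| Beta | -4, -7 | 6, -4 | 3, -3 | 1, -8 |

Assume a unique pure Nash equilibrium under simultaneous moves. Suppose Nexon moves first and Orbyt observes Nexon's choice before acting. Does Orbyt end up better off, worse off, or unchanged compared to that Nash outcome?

worse off

Solve by backward induction (Nexon leads).
- Alpha → Orbyt plays Std1 (best of 3, -8, 2, -1); Nexon gets -1.
- Beta → Orbyt plays Std3 (best of -7, -4, -3, -8); Nexon gets 3.
Nexon's induced payoffs are -1, 3, so Nexon commits to Beta. Subgame-perfect outcome: (Beta, Std3) with payoffs (3, -3).
For the simultaneous game, intersect best replies.
Nexon's best replies: Std1→Alpha; Std2→Beta; Std3→Alpha; Std4→Beta.
Orbyt's best replies: Alpha→Std1; Beta→Std3.
The unique mutual best reply is (Alpha, Std1), giving (-1, 3).
Orbyt earns -3 sequentially versus 3 at the Nash outcome: worse off.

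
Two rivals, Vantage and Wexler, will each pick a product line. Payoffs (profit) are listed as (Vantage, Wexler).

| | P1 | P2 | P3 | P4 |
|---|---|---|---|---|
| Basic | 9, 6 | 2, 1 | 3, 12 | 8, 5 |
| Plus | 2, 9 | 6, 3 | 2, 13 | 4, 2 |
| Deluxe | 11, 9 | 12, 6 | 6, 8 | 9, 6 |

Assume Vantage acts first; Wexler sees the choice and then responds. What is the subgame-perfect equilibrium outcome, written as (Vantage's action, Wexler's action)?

(Deluxe, P1)

Work backward from Wexler's decision.
- Basic → Wexler plays P3 (best of 6, 1, 12, 5); Vantage gets 3.
- Plus → Wexler plays P3 (best of 9, 3, 13, 2); Vantage gets 2.
- Deluxe → Wexler plays P1 (best of 9, 6, 8, 6); Vantage gets 11.
Vantage's induced payoffs are 3, 2, 11, so Vantage commits to Deluxe. Subgame-perfect outcome: (Deluxe, P1) with payoffs (11, 9).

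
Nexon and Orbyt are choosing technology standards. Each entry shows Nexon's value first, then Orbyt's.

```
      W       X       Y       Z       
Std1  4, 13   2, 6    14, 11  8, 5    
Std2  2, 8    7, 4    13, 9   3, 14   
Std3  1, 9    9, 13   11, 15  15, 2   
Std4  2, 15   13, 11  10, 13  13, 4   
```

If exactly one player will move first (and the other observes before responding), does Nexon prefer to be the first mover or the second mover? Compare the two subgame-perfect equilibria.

If Nexon leads: Orbyt's best replies are Std1→W, Std2→Z, Std3→Y, Std4→W; Nexon's induced payoffs 4, 3, 11, 2; outcome (Std3, Y), payoffs (11, 15).
If Orbyt leads: Nexon's best replies are W→Std1, X→Std4, Y→Std1, Z→Std3; Orbyt's induced payoffs 13, 11, 11, 2; outcome (Std1, W), payoffs (4, 13).
Nexon gets 11 moving first and 4 moving second, so Nexon prefers to move first.

first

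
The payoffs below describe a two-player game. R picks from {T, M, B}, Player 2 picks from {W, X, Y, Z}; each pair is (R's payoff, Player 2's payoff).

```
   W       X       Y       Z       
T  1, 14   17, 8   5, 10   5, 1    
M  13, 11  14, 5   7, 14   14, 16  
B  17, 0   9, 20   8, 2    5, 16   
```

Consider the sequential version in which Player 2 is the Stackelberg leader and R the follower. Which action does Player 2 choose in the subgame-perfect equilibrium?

Z

Solve by backward induction (Player 2 leads).
- W → R plays B (best of 1, 13, 17); Player 2 gets 0.
- X → R plays T (best of 17, 14, 9); Player 2 gets 8.
- Y → R plays B (best of 5, 7, 8); Player 2 gets 2.
- Z → R plays M (best of 5, 14, 5); Player 2 gets 16.
Maximizing over 0, 8, 2, 16, Player 2 chooses Z. Subgame-perfect outcome: (M, Z) with payoffs (14, 16).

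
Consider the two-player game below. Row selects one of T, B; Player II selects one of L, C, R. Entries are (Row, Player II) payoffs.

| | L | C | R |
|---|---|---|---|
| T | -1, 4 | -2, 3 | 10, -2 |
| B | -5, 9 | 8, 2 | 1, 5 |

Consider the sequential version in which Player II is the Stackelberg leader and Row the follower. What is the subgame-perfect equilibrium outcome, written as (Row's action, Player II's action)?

Backward induction with Player II moving first.
- L: BR = T, leader payoff 4.
- C: BR = B, leader payoff 2.
- R: BR = T, leader payoff -2.
Maximizing over 4, 2, -2, Player II chooses L. Subgame-perfect outcome: (T, L) with payoffs (-1, 4).

(T, L)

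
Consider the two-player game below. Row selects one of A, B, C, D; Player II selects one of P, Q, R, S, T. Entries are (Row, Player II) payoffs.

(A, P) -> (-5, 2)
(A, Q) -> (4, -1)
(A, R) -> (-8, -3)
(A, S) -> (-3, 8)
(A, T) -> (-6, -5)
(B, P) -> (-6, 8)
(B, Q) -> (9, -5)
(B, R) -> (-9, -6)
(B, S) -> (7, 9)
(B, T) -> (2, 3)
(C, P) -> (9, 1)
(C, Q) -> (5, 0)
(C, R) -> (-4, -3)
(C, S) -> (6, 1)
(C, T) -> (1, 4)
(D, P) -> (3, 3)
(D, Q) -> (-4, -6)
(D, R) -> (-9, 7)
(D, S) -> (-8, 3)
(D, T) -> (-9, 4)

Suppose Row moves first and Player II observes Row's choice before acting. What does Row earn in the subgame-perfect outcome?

Work backward from Player II's decision.
- A: BR = S, leader payoff -3.
- B: BR = S, leader payoff 7.
- C: BR = T, leader payoff 1.
- D: BR = R, leader payoff -9.
Maximizing over -3, 7, 1, -9, Row chooses B. Subgame-perfect outcome: (B, S) with payoffs (7, 9).

7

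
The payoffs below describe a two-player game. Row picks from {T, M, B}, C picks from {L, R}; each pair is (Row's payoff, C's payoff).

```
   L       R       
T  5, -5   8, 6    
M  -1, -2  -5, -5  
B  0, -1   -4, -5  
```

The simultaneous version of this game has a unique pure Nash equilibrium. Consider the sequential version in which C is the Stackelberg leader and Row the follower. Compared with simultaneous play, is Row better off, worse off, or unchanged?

unchanged

Solve by backward induction (C leads).
- L: BR = T, leader payoff -5.
- R: BR = T, leader payoff 6.
Among -5, 6, the best is 6 at R. Subgame-perfect outcome: (T, R) with payoffs (8, 6).
Under simultaneous play:
Row's best replies: L→T; R→T.
C's best replies: T→R; M→L; B→L.
The unique mutual best reply is (T, R), giving (8, 6).
Row earns 8 sequentially versus 8 at the Nash outcome: unchanged.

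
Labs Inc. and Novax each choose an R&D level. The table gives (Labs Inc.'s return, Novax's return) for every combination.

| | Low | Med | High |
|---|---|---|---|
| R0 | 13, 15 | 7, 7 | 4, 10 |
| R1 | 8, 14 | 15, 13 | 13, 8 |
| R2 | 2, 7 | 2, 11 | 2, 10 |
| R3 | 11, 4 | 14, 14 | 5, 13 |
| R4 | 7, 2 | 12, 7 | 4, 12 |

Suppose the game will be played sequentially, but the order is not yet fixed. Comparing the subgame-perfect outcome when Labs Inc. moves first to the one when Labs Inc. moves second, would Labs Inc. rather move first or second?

first

If Labs Inc. leads: Novax's best replies are R0→Low, R1→Low, R2→Med, R3→Med, R4→High; Labs Inc.'s induced payoffs 13, 8, 2, 14, 4; outcome (R3, Med), payoffs (14, 14).
If Novax leads: Labs Inc.'s best replies are Low→R0, Med→R1, High→R1; Novax's induced payoffs 15, 13, 8; outcome (R0, Low), payoffs (13, 15).
Labs Inc. gets 14 moving first and 13 moving second, so Labs Inc. prefers to move first.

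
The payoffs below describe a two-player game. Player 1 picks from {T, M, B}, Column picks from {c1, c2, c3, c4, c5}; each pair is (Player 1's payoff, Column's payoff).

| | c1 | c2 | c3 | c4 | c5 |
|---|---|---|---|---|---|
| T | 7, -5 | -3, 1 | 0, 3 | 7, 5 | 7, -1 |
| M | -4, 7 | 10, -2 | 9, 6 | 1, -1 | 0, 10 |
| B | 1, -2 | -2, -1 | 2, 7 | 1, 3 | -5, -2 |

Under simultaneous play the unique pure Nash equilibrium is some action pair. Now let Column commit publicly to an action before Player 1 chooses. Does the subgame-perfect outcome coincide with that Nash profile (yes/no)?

Backward induction with Column moving first.
- c1 → Player 1 plays T (best of 7, -4, 1); Column gets -5.
- c2 → Player 1 plays M (best of -3, 10, -2); Column gets -2.
- c3 → Player 1 plays M (best of 0, 9, 2); Column gets 6.
- c4 → Player 1 plays T (best of 7, 1, 1); Column gets 5.
- c5 → Player 1 plays T (best of 7, 0, -5); Column gets -1.
Among -5, -2, 6, 5, -1, the best is 6 at c3. Subgame-perfect outcome: (M, c3) with payoffs (9, 6).
For the simultaneous game, intersect best replies.
Player 1's best replies: c1→T; c2→M; c3→M; c4→T; c5→T.
Column's best replies: T→c4; M→c5; B→c3.
Only (T, c4) has each player best-responding; Nash payoffs (7, 5).
Sequential outcome (M, c3) differs from the Nash profile (T, c4).

no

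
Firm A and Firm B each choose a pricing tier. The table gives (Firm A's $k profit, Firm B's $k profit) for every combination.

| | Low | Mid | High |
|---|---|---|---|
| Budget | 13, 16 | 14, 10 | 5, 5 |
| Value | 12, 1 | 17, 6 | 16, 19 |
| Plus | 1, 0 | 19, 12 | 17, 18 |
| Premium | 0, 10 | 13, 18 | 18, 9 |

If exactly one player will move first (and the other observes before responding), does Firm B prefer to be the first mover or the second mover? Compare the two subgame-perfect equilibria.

second

If Firm A leads: Firm B's best replies are Budget→Low, Value→High, Plus→High, Premium→Mid; Firm A's induced payoffs 13, 16, 17, 13; outcome (Plus, High), payoffs (17, 18).
If Firm B leads: Firm A's best replies are Low→Budget, Mid→Plus, High→Premium; Firm B's induced payoffs 16, 12, 9; outcome (Budget, Low), payoffs (13, 16).
Firm B gets 16 moving first and 18 moving second, so Firm B prefers to move second.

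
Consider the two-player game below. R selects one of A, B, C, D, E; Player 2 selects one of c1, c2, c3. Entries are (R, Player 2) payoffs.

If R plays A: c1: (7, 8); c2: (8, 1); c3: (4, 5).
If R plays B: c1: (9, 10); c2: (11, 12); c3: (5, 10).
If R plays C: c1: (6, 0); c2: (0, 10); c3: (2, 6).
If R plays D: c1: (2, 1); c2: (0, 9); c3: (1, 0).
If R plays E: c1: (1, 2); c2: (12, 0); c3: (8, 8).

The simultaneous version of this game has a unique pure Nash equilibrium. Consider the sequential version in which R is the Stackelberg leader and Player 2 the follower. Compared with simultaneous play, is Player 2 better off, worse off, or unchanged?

Work backward from Player 2's decision.
- A: BR = c1, leader payoff 7.
- B: BR = c2, leader payoff 11.
- C: BR = c2, leader payoff 0.
- D: BR = c2, leader payoff 0.
- E: BR = c3, leader payoff 8.
Maximizing over 7, 11, 0, 0, 8, R chooses B. Subgame-perfect outcome: (B, c2) with payoffs (11, 12).
For the simultaneous game, intersect best replies.
R's best replies: c1→B; c2→E; c3→E.
Player 2's best replies: A→c1; B→c2; C→c2; D→c2; E→c3.
Only (E, c3) has each player best-responding; Nash payoffs (8, 8).
Player 2 earns 12 sequentially versus 8 at the Nash outcome: better off.

better off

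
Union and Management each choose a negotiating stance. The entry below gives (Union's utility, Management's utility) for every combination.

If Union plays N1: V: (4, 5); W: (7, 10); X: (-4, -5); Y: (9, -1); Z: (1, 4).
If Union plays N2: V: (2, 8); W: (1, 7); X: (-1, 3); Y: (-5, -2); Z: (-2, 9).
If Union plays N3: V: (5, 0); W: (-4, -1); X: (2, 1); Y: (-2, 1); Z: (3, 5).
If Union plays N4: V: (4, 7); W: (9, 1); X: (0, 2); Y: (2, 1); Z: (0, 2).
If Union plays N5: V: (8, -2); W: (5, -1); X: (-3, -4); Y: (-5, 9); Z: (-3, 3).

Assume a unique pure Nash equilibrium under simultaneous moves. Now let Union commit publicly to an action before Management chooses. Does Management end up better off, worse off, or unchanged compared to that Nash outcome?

Backward induction with Union moving first.
- N1: Management compares 5, 10, -5, -1, 4 and picks W; Union would get 7.
- N2: Management compares 8, 7, 3, -2, 9 and picks Z; Union would get -2.
- N3: Management compares 0, -1, 1, 1, 5 and picks Z; Union would get 3.
- N4: Management compares 7, 1, 2, 1, 2 and picks V; Union would get 4.
- N5: Management compares -2, -1, -4, 9, 3 and picks Y; Union would get -5.
Maximizing over 7, -2, 3, 4, -5, Union chooses N1. Subgame-perfect outcome: (N1, W) with payoffs (7, 10).
Now find the simultaneous Nash equilibrium.
Union's best replies: V→N5; W→N4; X→N3; Y→N1; Z→N3.
Management's best replies: N1→W; N2→Z; N3→Z; N4→V; N5→Y.
Only (N3, Z) has each player best-responding; Nash payoffs (3, 5).
Management earns 10 sequentially versus 5 at the Nash outcome: better off.

better off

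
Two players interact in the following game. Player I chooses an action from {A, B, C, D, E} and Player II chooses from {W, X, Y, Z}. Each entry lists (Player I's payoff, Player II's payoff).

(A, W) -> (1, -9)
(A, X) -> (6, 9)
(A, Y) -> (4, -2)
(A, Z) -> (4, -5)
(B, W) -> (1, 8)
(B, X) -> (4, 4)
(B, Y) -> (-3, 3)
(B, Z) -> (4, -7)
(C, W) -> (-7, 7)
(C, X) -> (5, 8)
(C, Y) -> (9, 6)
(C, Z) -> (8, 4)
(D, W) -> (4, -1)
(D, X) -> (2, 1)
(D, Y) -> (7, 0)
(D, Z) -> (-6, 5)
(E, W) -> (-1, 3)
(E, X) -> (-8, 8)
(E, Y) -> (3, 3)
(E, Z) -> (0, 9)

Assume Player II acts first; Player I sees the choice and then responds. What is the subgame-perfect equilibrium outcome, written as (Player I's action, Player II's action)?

Work backward from Player I's decision.
- W: Player I compares 1, 1, -7, 4, -1 and picks D; Player II would get -1.
- X: Player I compares 6, 4, 5, 2, -8 and picks A; Player II would get 9.
- Y: Player I compares 4, -3, 9, 7, 3 and picks C; Player II would get 6.
- Z: Player I compares 4, 4, 8, -6, 0 and picks C; Player II would get 4.
Maximizing over -1, 9, 6, 4, Player II chooses X. Subgame-perfect outcome: (A, X) with payoffs (6, 9).

(A, X)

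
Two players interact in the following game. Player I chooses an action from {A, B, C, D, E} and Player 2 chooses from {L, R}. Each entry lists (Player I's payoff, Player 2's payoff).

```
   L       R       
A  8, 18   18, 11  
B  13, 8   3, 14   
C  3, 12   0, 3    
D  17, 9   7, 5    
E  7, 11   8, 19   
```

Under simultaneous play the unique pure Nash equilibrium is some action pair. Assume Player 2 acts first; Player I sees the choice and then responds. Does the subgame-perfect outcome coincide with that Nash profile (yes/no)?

Work backward from Player I's decision.
- L: BR = D, leader payoff 9.
- R: BR = A, leader payoff 11.
Player 2's induced payoffs are 9, 11, so Player 2 commits to R. Subgame-perfect outcome: (A, R) with payoffs (18, 11).
Now find the simultaneous Nash equilibrium.
Player I's best replies: L→D; R→A.
Player 2's best replies: A→L; B→R; C→L; D→L; E→R.
Only (D, L) has each player best-responding; Nash payoffs (17, 9).
Sequential outcome (A, R) differs from the Nash profile (D, L).

no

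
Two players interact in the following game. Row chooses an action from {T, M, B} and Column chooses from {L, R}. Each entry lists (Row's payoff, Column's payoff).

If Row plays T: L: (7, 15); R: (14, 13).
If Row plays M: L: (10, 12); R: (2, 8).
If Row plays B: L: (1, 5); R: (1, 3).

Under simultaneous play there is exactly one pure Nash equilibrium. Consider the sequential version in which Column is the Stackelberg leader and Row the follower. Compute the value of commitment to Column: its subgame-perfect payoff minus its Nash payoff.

1

Row best-responds to each possible Column move:
- L: BR = M, leader payoff 12.
- R: BR = T, leader payoff 13.
Column's induced payoffs are 12, 13, so Column commits to R. Subgame-perfect outcome: (T, R) with payoffs (14, 13).
Under simultaneous play:
Row's best replies: L→M; R→T.
Column's best replies: T→L; M→L; B→L.
The unique mutual best reply is (M, L), giving (10, 12).
Column's commitment gain: 13 − 12 = 1.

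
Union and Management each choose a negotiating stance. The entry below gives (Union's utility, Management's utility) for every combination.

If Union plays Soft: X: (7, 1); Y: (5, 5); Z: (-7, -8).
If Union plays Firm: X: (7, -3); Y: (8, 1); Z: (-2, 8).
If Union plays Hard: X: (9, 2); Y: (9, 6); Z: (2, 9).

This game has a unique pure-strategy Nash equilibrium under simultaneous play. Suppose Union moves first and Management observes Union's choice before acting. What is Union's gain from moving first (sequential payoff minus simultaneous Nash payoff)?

3

Solve by backward induction (Union leads).
- Soft: BR = Y, leader payoff 5.
- Firm: BR = Z, leader payoff -2.
- Hard: BR = Z, leader payoff 2.
Union's induced payoffs are 5, -2, 2, so Union commits to Soft. Subgame-perfect outcome: (Soft, Y) with payoffs (5, 5).
For the simultaneous game, intersect best replies.
Union's best replies: X→Hard; Y→Hard; Z→Hard.
Management's best replies: Soft→Y; Firm→Z; Hard→Z.
Only (Hard, Z) has each player best-responding; Nash payoffs (2, 9).
Union's commitment gain: 5 − 2 = 3.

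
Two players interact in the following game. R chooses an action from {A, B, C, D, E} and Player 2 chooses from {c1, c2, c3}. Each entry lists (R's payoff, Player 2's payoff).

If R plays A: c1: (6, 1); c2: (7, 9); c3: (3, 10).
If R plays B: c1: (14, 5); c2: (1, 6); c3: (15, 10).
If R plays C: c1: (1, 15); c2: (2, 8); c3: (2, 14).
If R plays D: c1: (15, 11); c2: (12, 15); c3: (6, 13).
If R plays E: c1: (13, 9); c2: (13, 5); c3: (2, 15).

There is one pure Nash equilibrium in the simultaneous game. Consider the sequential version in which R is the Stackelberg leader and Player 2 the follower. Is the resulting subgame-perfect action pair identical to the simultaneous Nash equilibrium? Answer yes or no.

Player 2 best-responds to each possible R move:
- A → Player 2 plays c3 (best of 1, 9, 10); R gets 3.
- B → Player 2 plays c3 (best of 5, 6, 10); R gets 15.
- C → Player 2 plays c1 (best of 15, 8, 14); R gets 1.
- D → Player 2 plays c2 (best of 11, 15, 13); R gets 12.
- E → Player 2 plays c3 (best of 9, 5, 15); R gets 2.
Maximizing over 3, 15, 1, 12, 2, R chooses B. Subgame-perfect outcome: (B, c3) with payoffs (15, 10).
Under simultaneous play:
R's best replies: c1→D; c2→E; c3→B.
Player 2's best replies: A→c3; B→c3; C→c1; D→c2; E→c3.
The unique mutual best reply is (B, c3), giving (15, 10).
Sequential outcome (B, c3) coincides with the Nash profile (B, c3).

yes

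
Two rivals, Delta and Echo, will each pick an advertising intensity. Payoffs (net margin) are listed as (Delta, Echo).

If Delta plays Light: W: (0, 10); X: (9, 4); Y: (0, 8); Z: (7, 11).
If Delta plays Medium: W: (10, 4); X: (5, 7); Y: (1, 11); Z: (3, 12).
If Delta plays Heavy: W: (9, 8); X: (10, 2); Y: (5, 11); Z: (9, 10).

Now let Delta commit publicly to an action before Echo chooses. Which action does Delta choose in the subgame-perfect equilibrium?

Light

Echo best-responds to each possible Delta move:
- Light: Echo compares 10, 4, 8, 11 and picks Z; Delta would get 7.
- Medium: Echo compares 4, 7, 11, 12 and picks Z; Delta would get 3.
- Heavy: Echo compares 8, 2, 11, 10 and picks Y; Delta would get 5.
Among 7, 3, 5, the best is 7 at Light. Subgame-perfect outcome: (Light, Z) with payoffs (7, 11).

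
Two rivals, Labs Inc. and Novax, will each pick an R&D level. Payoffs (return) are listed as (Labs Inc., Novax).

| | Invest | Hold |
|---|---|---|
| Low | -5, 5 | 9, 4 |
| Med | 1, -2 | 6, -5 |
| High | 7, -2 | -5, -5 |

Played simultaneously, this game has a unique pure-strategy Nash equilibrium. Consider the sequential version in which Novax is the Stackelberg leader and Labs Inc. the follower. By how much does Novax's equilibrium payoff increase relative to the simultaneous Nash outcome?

6

Solve by backward induction (Novax leads).
- Invest: BR = High, leader payoff -2.
- Hold: BR = Low, leader payoff 4.
Among -2, 4, the best is 4 at Hold. Subgame-perfect outcome: (Low, Hold) with payoffs (9, 4).
Now find the simultaneous Nash equilibrium.
Labs Inc.'s best replies: Invest→High; Hold→Low.
Novax's best replies: Low→Invest; Med→Invest; High→Invest.
The unique mutual best reply is (High, Invest), giving (7, -2).
Novax's commitment gain: 4 − -2 = 6.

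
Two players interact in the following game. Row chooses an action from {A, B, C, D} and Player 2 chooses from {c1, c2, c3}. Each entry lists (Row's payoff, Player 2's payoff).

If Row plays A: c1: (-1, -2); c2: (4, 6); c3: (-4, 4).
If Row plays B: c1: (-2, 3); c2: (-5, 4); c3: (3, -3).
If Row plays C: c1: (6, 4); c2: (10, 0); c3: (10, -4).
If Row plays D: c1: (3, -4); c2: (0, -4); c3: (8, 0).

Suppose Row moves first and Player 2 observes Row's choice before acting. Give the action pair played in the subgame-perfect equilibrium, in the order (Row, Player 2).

(D, c3)

Work backward from Player 2's decision.
- A: BR = c2, leader payoff 4.
- B: BR = c2, leader payoff -5.
- C: BR = c1, leader payoff 6.
- D: BR = c3, leader payoff 8.
Maximizing over 4, -5, 6, 8, Row chooses D. Subgame-perfect outcome: (D, c3) with payoffs (8, 0).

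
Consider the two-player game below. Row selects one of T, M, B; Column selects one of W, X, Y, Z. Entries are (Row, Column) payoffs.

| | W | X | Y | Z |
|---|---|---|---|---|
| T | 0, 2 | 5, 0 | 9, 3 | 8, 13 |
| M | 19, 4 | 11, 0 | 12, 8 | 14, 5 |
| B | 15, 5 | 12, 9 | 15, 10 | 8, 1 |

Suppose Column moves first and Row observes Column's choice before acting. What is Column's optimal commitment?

Row best-responds to each possible Column move:
- W: BR = M, leader payoff 4.
- X: BR = B, leader payoff 9.
- Y: BR = B, leader payoff 10.
- Z: BR = M, leader payoff 5.
Column's induced payoffs are 4, 9, 10, 5, so Column commits to Y. Subgame-perfect outcome: (B, Y) with payoffs (15, 10).

Y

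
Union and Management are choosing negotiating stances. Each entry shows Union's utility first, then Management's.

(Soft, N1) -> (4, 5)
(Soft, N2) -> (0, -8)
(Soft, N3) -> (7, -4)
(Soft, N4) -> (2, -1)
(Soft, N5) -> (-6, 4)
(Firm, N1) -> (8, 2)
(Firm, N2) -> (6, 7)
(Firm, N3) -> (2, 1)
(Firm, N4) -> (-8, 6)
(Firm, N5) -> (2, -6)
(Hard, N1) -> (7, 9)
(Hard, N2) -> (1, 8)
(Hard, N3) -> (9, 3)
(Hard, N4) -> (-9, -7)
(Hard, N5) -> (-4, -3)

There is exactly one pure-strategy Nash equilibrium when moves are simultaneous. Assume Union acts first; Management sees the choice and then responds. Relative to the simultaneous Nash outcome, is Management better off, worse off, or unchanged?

better off

Solve by backward induction (Union leads).
- Soft → Management plays N1 (best of 5, -8, -4, -1, 4); Union gets 4.
- Firm → Management plays N2 (best of 2, 7, 1, 6, -6); Union gets 6.
- Hard → Management plays N1 (best of 9, 8, 3, -7, -3); Union gets 7.
Among 4, 6, 7, the best is 7 at Hard. Subgame-perfect outcome: (Hard, N1) with payoffs (7, 9).
Under simultaneous play:
Union's best replies: N1→Firm; N2→Firm; N3→Hard; N4→Soft; N5→Firm.
Management's best replies: Soft→N1; Firm→N2; Hard→N1.
The unique mutual best reply is (Firm, N2), giving (6, 7).
Management earns 9 sequentially versus 7 at the Nash outcome: better off.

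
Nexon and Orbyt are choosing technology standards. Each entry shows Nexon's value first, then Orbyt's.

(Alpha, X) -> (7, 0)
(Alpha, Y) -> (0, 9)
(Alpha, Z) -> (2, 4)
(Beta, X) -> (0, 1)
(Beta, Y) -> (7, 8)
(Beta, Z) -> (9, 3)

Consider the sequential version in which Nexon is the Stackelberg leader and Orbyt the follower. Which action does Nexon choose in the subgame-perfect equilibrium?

Beta

Backward induction with Nexon moving first.
- Alpha: Orbyt compares 0, 9, 4 and picks Y; Nexon would get 0.
- Beta: Orbyt compares 1, 8, 3 and picks Y; Nexon would get 7.
Maximizing over 0, 7, Nexon chooses Beta. Subgame-perfect outcome: (Beta, Y) with payoffs (7, 8).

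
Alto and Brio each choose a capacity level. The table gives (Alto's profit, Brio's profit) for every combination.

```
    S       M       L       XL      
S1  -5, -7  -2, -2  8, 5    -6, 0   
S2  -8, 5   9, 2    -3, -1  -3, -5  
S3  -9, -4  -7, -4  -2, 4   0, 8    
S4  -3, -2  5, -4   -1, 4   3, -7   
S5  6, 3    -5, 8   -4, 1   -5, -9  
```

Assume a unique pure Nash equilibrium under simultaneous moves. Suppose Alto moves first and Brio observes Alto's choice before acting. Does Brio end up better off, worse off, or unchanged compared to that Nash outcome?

unchanged

Solve by backward induction (Alto leads).
- S1: BR = L, leader payoff 8.
- S2: BR = S, leader payoff -8.
- S3: BR = XL, leader payoff 0.
- S4: BR = L, leader payoff -1.
- S5: BR = M, leader payoff -5.
Alto's induced payoffs are 8, -8, 0, -1, -5, so Alto commits to S1. Subgame-perfect outcome: (S1, L) with payoffs (8, 5).
For the simultaneous game, intersect best replies.
Alto's best replies: S→S5; M→S2; L→S1; XL→S4.
Brio's best replies: S1→L; S2→S; S3→XL; S4→L; S5→M.
The unique mutual best reply is (S1, L), giving (8, 5).
Brio earns 5 sequentially versus 5 at the Nash outcome: unchanged.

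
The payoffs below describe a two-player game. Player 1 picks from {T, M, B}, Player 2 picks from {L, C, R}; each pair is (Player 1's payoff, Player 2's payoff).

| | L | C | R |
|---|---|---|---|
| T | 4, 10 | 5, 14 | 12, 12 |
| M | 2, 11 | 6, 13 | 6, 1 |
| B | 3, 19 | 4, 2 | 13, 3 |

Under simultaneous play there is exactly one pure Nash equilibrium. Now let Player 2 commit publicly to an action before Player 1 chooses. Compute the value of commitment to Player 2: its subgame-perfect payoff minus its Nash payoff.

0

Work backward from Player 1's decision.
- L: BR = T, leader payoff 10.
- C: BR = M, leader payoff 13.
- R: BR = B, leader payoff 3.
Among 10, 13, 3, the best is 13 at C. Subgame-perfect outcome: (M, C) with payoffs (6, 13).
Now find the simultaneous Nash equilibrium.
Player 1's best replies: L→T; C→M; R→B.
Player 2's best replies: T→C; M→C; B→L.
Only (M, C) has each player best-responding; Nash payoffs (6, 13).
Player 2's commitment gain: 13 − 13 = 0.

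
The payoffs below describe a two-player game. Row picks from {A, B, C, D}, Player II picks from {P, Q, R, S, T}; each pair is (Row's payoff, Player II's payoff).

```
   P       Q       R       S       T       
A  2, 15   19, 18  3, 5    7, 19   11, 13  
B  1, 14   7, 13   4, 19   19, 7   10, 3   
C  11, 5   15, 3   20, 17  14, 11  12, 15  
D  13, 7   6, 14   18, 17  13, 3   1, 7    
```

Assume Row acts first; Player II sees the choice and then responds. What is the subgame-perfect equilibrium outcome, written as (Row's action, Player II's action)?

(C, R)

Solve by backward induction (Row leads).
- A: Player II compares 15, 18, 5, 19, 13 and picks S; Row would get 7.
- B: Player II compares 14, 13, 19, 7, 3 and picks R; Row would get 4.
- C: Player II compares 5, 3, 17, 11, 15 and picks R; Row would get 20.
- D: Player II compares 7, 14, 17, 3, 7 and picks R; Row would get 18.
Among 7, 4, 20, 18, the best is 20 at C. Subgame-perfect outcome: (C, R) with payoffs (20, 17).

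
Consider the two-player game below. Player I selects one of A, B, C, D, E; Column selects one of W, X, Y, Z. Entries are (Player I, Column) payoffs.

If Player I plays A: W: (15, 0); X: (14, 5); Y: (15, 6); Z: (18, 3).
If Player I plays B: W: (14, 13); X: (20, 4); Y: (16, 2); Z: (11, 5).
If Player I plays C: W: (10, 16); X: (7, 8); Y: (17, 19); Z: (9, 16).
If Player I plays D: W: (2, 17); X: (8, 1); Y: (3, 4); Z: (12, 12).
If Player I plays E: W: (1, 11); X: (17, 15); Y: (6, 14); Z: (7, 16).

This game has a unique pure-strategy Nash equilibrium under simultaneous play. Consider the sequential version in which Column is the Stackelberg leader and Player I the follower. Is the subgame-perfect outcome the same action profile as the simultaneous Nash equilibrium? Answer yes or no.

yes

Work backward from Player I's decision.
- W: Player I compares 15, 14, 10, 2, 1 and picks A; Column would get 0.
- X: Player I compares 14, 20, 7, 8, 17 and picks B; Column would get 4.
- Y: Player I compares 15, 16, 17, 3, 6 and picks C; Column would get 19.
- Z: Player I compares 18, 11, 9, 12, 7 and picks A; Column would get 3.
Among 0, 4, 19, 3, the best is 19 at Y. Subgame-perfect outcome: (C, Y) with payoffs (17, 19).
Under simultaneous play:
Player I's best replies: W→A; X→B; Y→C; Z→A.
Column's best replies: A→Y; B→W; C→Y; D→W; E→Z.
The unique mutual best reply is (C, Y), giving (17, 19).
Sequential outcome (C, Y) coincides with the Nash profile (C, Y).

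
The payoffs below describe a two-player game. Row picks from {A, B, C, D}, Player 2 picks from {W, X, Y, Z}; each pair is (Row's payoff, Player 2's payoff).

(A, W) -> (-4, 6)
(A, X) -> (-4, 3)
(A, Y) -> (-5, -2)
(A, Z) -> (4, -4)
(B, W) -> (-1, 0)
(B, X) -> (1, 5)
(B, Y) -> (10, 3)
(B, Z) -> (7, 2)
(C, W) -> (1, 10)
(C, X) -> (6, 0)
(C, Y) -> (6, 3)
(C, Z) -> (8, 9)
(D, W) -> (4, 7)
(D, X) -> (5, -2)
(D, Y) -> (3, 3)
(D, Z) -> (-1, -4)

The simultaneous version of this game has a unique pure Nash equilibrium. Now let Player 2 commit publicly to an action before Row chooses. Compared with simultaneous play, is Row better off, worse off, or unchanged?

better off

Backward induction with Player 2 moving first.
- W: Row compares -4, -1, 1, 4 and picks D; Player 2 would get 7.
- X: Row compares -4, 1, 6, 5 and picks C; Player 2 would get 0.
- Y: Row compares -5, 10, 6, 3 and picks B; Player 2 would get 3.
- Z: Row compares 4, 7, 8, -1 and picks C; Player 2 would get 9.
Player 2's induced payoffs are 7, 0, 3, 9, so Player 2 commits to Z. Subgame-perfect outcome: (C, Z) with payoffs (8, 9).
Under simultaneous play:
Row's best replies: W→D; X→C; Y→B; Z→C.
Player 2's best replies: A→W; B→X; C→W; D→W.
The unique mutual best reply is (D, W), giving (4, 7).
Row earns 8 sequentially versus 4 at the Nash outcome: better off.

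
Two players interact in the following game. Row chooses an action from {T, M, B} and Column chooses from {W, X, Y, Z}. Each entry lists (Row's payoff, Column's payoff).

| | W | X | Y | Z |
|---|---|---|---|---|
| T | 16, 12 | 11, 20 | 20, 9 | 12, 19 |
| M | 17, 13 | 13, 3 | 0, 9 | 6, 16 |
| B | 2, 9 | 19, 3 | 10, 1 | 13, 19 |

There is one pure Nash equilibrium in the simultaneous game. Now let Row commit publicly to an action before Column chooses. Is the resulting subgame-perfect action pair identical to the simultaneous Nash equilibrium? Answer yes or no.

yes

Work backward from Column's decision.
- T → Column plays X (best of 12, 20, 9, 19); Row gets 11.
- M → Column plays Z (best of 13, 3, 9, 16); Row gets 6.
- B → Column plays Z (best of 9, 3, 1, 19); Row gets 13.
Among 11, 6, 13, the best is 13 at B. Subgame-perfect outcome: (B, Z) with payoffs (13, 19).
For the simultaneous game, intersect best replies.
Row's best replies: W→M; X→B; Y→T; Z→B.
Column's best replies: T→X; M→Z; B→Z.
Only (B, Z) has each player best-responding; Nash payoffs (13, 19).
Sequential outcome (B, Z) coincides with the Nash profile (B, Z).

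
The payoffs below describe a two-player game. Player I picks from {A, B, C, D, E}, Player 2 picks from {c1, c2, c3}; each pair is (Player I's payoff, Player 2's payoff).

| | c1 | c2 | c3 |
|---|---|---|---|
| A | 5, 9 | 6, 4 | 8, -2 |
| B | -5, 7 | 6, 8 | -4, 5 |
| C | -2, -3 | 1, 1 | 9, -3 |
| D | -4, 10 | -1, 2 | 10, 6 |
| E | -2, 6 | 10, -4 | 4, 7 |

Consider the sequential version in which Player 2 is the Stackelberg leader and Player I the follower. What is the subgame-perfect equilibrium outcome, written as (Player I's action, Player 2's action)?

(A, c1)

Backward induction with Player 2 moving first.
- c1 → Player I plays A (best of 5, -5, -2, -4, -2); Player 2 gets 9.
- c2 → Player I plays E (best of 6, 6, 1, -1, 10); Player 2 gets -4.
- c3 → Player I plays D (best of 8, -4, 9, 10, 4); Player 2 gets 6.
Maximizing over 9, -4, 6, Player 2 chooses c1. Subgame-perfect outcome: (A, c1) with payoffs (5, 9).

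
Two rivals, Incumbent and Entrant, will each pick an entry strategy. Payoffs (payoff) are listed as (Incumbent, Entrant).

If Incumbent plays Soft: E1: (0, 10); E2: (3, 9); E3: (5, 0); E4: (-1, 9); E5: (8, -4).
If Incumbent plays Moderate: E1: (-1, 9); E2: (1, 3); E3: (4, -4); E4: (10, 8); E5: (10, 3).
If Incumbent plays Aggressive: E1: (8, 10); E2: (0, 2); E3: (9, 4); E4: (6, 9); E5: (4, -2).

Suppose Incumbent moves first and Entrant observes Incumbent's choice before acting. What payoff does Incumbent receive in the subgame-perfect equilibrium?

8

Backward induction with Incumbent moving first.
- Soft → Entrant plays E1 (best of 10, 9, 0, 9, -4); Incumbent gets 0.
- Moderate → Entrant plays E1 (best of 9, 3, -4, 8, 3); Incumbent gets -1.
- Aggressive → Entrant plays E1 (best of 10, 2, 4, 9, -2); Incumbent gets 8.
Incumbent's induced payoffs are 0, -1, 8, so Incumbent commits to Aggressive. Subgame-perfect outcome: (Aggressive, E1) with payoffs (8, 10).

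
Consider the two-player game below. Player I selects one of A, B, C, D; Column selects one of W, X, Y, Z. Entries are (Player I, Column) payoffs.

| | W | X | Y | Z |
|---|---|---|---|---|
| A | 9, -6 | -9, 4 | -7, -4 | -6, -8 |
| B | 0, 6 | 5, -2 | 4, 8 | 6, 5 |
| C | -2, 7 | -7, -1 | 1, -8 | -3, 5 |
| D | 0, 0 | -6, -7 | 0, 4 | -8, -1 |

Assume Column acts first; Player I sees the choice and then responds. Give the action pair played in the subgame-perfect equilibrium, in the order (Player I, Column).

Solve by backward induction (Column leads).
- W: Player I compares 9, 0, -2, 0 and picks A; Column would get -6.
- X: Player I compares -9, 5, -7, -6 and picks B; Column would get -2.
- Y: Player I compares -7, 4, 1, 0 and picks B; Column would get 8.
- Z: Player I compares -6, 6, -3, -8 and picks B; Column would get 5.
Maximizing over -6, -2, 8, 5, Column chooses Y. Subgame-perfect outcome: (B, Y) with payoffs (4, 8).

(B, Y)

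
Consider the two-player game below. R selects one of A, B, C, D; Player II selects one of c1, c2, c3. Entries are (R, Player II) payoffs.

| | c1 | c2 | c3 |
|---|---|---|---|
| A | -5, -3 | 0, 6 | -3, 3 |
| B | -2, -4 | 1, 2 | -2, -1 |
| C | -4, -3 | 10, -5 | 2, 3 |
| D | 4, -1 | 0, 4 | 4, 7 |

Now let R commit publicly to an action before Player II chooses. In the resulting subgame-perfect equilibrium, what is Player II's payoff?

7

Work backward from Player II's decision.
- A → Player II plays c2 (best of -3, 6, 3); R gets 0.
- B → Player II plays c2 (best of -4, 2, -1); R gets 1.
- C → Player II plays c3 (best of -3, -5, 3); R gets 2.
- D → Player II plays c3 (best of -1, 4, 7); R gets 4.
R's induced payoffs are 0, 1, 2, 4, so R commits to D. Subgame-perfect outcome: (D, c3) with payoffs (4, 7).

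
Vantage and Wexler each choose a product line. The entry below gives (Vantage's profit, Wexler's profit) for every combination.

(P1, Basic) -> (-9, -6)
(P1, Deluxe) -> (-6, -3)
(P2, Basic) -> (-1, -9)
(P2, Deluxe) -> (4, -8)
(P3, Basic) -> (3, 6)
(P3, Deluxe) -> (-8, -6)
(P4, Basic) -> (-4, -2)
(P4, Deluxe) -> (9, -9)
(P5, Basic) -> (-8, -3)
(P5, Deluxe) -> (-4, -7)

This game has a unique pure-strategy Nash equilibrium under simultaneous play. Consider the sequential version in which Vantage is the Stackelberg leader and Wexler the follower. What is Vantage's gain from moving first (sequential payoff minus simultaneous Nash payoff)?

Solve by backward induction (Vantage leads).
- P1 → Wexler plays Deluxe (best of -6, -3); Vantage gets -6.
- P2 → Wexler plays Deluxe (best of -9, -8); Vantage gets 4.
- P3 → Wexler plays Basic (best of 6, -6); Vantage gets 3.
- P4 → Wexler plays Basic (best of -2, -9); Vantage gets -4.
- P5 → Wexler plays Basic (best of -3, -7); Vantage gets -8.
Vantage's induced payoffs are -6, 4, 3, -4, -8, so Vantage commits to P2. Subgame-perfect outcome: (P2, Deluxe) with payoffs (4, -8).
For the simultaneous game, intersect best replies.
Vantage's best replies: Basic→P3; Deluxe→P4.
Wexler's best replies: P1→Deluxe; P2→Deluxe; P3→Basic; P4→Basic; P5→Basic.
Only (P3, Basic) has each player best-responding; Nash payoffs (3, 6).
Vantage's commitment gain: 4 − 3 = 1.

1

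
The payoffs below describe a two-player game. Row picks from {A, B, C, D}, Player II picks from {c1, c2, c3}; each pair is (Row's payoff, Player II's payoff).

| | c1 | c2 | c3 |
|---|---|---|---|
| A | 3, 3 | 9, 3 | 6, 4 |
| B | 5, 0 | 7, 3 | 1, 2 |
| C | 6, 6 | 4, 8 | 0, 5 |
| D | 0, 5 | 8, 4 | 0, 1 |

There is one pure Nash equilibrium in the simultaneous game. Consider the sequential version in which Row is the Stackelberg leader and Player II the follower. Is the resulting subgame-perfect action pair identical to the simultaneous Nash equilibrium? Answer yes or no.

Work backward from Player II's decision.
- A: BR = c3, leader payoff 6.
- B: BR = c2, leader payoff 7.
- C: BR = c2, leader payoff 4.
- D: BR = c1, leader payoff 0.
Maximizing over 6, 7, 4, 0, Row chooses B. Subgame-perfect outcome: (B, c2) with payoffs (7, 3).
Now find the simultaneous Nash equilibrium.
Row's best replies: c1→C; c2→A; c3→A.
Player II's best replies: A→c3; B→c2; C→c2; D→c1.
Only (A, c3) has each player best-responding; Nash payoffs (6, 4).
Sequential outcome (B, c2) differs from the Nash profile (A, c3).

no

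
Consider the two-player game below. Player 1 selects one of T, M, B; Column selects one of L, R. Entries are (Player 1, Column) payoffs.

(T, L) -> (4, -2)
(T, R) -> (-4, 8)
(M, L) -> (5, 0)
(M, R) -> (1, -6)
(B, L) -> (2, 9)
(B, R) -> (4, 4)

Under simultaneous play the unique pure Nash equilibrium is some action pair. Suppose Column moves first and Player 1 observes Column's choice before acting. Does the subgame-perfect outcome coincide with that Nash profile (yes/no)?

Player 1 best-responds to each possible Column move:
- L: Player 1 compares 4, 5, 2 and picks M; Column would get 0.
- R: Player 1 compares -4, 1, 4 and picks B; Column would get 4.
Column's induced payoffs are 0, 4, so Column commits to R. Subgame-perfect outcome: (B, R) with payoffs (4, 4).
Now find the simultaneous Nash equilibrium.
Player 1's best replies: L→M; R→B.
Column's best replies: T→R; M→L; B→L.
The unique mutual best reply is (M, L), giving (5, 0).
Sequential outcome (B, R) differs from the Nash profile (M, L).

no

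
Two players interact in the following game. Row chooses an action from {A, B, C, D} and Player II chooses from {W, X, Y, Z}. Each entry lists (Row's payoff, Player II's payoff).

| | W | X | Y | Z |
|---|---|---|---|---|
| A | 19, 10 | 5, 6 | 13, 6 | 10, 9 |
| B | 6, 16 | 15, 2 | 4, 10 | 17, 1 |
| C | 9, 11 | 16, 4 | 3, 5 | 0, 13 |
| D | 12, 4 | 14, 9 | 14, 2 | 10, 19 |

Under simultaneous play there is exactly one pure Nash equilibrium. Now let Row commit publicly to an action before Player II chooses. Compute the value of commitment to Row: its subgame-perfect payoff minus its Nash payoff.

0

Player II best-responds to each possible Row move:
- A → Player II plays W (best of 10, 6, 6, 9); Row gets 19.
- B → Player II plays W (best of 16, 2, 10, 1); Row gets 6.
- C → Player II plays Z (best of 11, 4, 5, 13); Row gets 0.
- D → Player II plays Z (best of 4, 9, 2, 19); Row gets 10.
Among 19, 6, 0, 10, the best is 19 at A. Subgame-perfect outcome: (A, W) with payoffs (19, 10).
Now find the simultaneous Nash equilibrium.
Row's best replies: W→A; X→C; Y→D; Z→B.
Player II's best replies: A→W; B→W; C→Z; D→Z.
The unique mutual best reply is (A, W), giving (19, 10).
Row's commitment gain: 19 − 19 = 0.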